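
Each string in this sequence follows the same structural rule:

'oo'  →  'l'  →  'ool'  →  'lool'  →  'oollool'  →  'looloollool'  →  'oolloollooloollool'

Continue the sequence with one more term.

Each term (from the third on) is the two preceding terms concatenated in order: term 3 = oo·l = ool.
So term 8 is looloollool·oolloollooloollool.

looloollooloolloollooloollool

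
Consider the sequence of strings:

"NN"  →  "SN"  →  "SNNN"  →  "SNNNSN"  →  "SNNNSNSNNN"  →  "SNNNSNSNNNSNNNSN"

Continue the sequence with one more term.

From term 3 onward, concatenate the last term with the second-to-last: SN·NN = SNNN, SNNN·SN = SNNNSN, …
Continuing: SNNNSNSNNNSNNNSN · SNNNSNSNNN gives term 7.

SNNNSNSNNNSNNNSNSNNNSNSNNN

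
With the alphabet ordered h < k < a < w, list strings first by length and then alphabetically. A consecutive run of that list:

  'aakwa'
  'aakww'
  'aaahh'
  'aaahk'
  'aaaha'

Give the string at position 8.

aaakk

Continuing the enumeration 3 steps past aaaha: aaaha → aaahw → aaakh → (answer).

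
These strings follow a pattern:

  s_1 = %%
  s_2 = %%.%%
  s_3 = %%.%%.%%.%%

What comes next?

Each string is two copies of the previous one joined by '.'.
One more doubling of %%.%%.%%.%% gives the answer.

%%.%%.%%.%%.%%.%%.%%.%%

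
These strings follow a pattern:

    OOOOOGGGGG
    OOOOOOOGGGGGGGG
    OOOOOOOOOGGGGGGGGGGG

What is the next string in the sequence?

Term n consists of 2n+1 O's, followed by 3n-1 G's, where the shown terms are n = 2, 3, 4.
At n = 5 the blocks have lengths 11, 14.

OOOOOOOOOOOGGGGGGGGGGGGGG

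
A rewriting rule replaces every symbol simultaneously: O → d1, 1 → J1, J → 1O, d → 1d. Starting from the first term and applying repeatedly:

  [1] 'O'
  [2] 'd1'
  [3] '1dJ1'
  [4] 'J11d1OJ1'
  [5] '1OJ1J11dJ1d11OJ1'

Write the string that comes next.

J1d11OJ11OJ1J11d1OJ11dJ1J1d11OJ1

φ(1OJ1J11dJ1d11OJ1) expands symbol-by-symbol to J1 d1 1O J1 1O J1 J1 1d 1O J1 1d J1 J1 d1 1O J1; joining the 16 pieces gives the next term.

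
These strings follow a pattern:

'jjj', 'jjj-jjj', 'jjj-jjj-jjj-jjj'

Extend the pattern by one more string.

Each string is two copies of the previous one joined by '-'.
So the next term is two copies of jjj-jjj-jjj-jjj with '-' between the halves.

jjj-jjj-jjj-jjj-jjj-jjj-jjj-jjj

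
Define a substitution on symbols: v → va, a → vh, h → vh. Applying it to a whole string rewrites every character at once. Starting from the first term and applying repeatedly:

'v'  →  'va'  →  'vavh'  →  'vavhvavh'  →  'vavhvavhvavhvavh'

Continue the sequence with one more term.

Rewriting the 16 symbols of vavhvavhvavhvavh one by one yields va vh va vh va vh va vh va vh va vh va vh va vh; concatenated:

vavhvavhvavhvavhvavhvavhvavhvavh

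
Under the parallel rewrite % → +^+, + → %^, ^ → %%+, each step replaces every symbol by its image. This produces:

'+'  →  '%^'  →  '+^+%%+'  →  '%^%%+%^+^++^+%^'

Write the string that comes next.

+^+%%++^++^+%^+^+%%+%^%%+%^%^%%+%^+^+%%+

φ(%^%%+%^+^++^+%^) expands symbol-by-symbol to +^+ %%+ +^+ +^+ %^ +^+ %%+ %^ %%+ %^ %^ %%+ %^ +^+ %%+; joining the 15 pieces gives the next term.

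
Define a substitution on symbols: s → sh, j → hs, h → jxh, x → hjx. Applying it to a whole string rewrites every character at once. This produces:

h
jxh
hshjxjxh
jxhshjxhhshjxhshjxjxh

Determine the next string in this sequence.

φ(jxhshjxhhshjxhshjxjxh) expands symbol-by-symbol to hs hjx jxh sh jxh hs hjx jxh jxh sh jxh hs hjx jxh sh jxh hs hjx hs hjx jxh; joining the 21 pieces gives the next term.

hshjxjxhshjxhhshjxjxhjxhshjxhhshjxjxhshjxhhshjxhshjxjxh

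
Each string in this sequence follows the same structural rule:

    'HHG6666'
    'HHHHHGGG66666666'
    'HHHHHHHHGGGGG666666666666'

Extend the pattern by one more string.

The n-th term is 3n-1 H's then 2n-1 G's then 4n 6's (n = 1, 2, …).
For the next term, n = 4, so the run lengths are 11, 7, 16.

HHHHHHHHHHHGGGGGGG6666666666666666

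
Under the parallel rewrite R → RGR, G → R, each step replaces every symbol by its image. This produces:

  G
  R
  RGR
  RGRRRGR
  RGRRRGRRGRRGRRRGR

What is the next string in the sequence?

φ(RGRRRGRRGRRGRRRGR) expands symbol-by-symbol to RGR R RGR RGR RGR R RGR RGR R RGR RGR R RGR RGR RGR R RGR; joining the 17 pieces gives the next term.

RGRRRGRRGRRGRRRGRRGRRRGRRGRRRGRRGRRGRRRGR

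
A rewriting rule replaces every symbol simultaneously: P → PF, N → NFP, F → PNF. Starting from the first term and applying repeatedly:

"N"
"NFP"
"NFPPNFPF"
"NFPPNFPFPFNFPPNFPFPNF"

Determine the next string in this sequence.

Rewriting the 21 symbols of NFPPNFPFPFNFPPNFPFPNF one by one yields NFP PNF PF PF NFP PNF PF PNF PF PNF NFP PNF PF PF NFP PNF PF PNF PF NFP PNF; concatenated:

NFPPNFPFPFNFPPNFPFPNFPFPNFNFPPNFPFPFNFPPNFPFPNFPFNFPPNF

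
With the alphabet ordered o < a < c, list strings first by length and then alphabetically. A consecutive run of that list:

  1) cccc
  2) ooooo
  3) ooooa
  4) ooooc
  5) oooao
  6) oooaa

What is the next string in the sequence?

oooac

Treat oooaa as a base-3 numeral over the given alphabet and add one, carrying through any trailing c's.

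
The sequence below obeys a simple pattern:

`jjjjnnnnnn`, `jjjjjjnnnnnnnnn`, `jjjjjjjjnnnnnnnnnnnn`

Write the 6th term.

Reading off run lengths: j runs 4, 6, 8; n runs 6, 9, 12 — each is linear in n, where the shown terms are n = 2, 3, 4.
At n = 7 the blocks have lengths 14, 21.

jjjjjjjjjjjjjjnnnnnnnnnnnnnnnnnnnnn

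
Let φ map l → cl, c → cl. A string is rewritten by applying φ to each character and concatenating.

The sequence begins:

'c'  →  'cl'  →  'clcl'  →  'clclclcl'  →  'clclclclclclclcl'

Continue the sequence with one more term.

φ(clclclclclclclcl) expands symbol-by-symbol to cl cl cl cl cl cl cl cl cl cl cl cl cl cl cl cl; joining the 16 pieces gives the next term.

clclclclclclclclclclclclclclclcl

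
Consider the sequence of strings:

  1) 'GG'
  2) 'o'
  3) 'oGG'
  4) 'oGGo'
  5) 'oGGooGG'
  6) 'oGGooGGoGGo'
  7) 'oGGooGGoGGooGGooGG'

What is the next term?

oGGooGGoGGooGGooGGoGGooGGoGGo

From term 3 onward, concatenate the last term with the second-to-last: o·GG = oGG, oGG·o = oGGo, …
The next term joins oGGooGGoGGooGGooGG and oGGooGGoGGo.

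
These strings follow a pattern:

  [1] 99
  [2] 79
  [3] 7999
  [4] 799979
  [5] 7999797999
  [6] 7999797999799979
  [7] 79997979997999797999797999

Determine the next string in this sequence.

799979799979997979997979997999797999799979

From term 3 onward, concatenate the last term with the second-to-last: 79·99 = 7999, 7999·79 = 799979, …
Continuing: 79997979997999797999797999 · 7999797999799979 gives term 8.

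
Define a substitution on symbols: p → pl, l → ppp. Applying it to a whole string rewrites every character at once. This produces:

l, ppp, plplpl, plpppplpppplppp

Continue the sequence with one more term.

Rewriting the 15 symbols of plpppplpppplppp one by one yields pl ppp pl pl pl pl ppp pl pl pl pl ppp pl pl pl; concatenated:

plpppplplplplpppplplplplpppplplpl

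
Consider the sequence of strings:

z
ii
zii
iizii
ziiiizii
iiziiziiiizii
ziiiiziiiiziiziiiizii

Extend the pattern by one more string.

iiziiziiiiziiziiiiziiiiziiziiiizii

From term 3 onward, concatenate the second-to-last term with the last: z·ii = zii, ii·zii = iizii, …
The next term joins iiziiziiiizii and ziiiiziiiiziiziiiizii.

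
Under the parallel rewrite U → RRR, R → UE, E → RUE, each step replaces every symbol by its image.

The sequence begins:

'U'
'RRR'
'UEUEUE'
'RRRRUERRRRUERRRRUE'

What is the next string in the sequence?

UEUEUEUERRRRUEUEUEUEUERRRRUEUEUEUEUERRRRUE

Applying the rule to each of the 18 symbols of RRRRUERRRRUERRRRUE gives the pieces UE UE UE UE RRR RUE UE UE UE UE RRR RUE UE UE UE UE RRR RUE, which concatenate to the answer.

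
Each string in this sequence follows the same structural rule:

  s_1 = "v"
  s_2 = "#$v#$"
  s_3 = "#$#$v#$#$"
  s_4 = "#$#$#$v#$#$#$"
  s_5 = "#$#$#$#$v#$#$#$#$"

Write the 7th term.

#$#$#$#$#$#$v#$#$#$#$#$#$

s(k+1) = #$·s(k)·#$, so each term gains #$ as a prefix and #$ as a suffix.
From #$#$#$#$v#$#$#$#$, 2 further steps: #$#$#$#$v#$#$#$#$ → #$#$#$#$#$v#$#$#$#$#$ → (answer).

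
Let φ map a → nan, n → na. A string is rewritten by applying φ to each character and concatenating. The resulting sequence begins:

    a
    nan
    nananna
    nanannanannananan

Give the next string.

nanannanannananannanannananannanannananna

Replace each of the 17 characters of nanannanannananan in place — na nan na nan na na nan na nan na na nan na nan na nan na — and concatenate.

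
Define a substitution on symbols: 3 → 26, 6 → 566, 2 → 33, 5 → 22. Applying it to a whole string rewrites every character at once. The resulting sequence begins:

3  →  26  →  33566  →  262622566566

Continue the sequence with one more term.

335663356633332256656622566566

Rewriting each symbol of 262622566566: 2→33, 6→566, 2→33, 6→566, 2→33, 2→33, 5→22, 6→566, 6→566, 5→22, 6→566, 6→566, which concatenates to 33 566 33 566 33 33 22 566 566 22 566 566.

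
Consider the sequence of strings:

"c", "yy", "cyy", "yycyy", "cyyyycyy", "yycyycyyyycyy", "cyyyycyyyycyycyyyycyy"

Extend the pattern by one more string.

yycyycyyyycyycyyyycyyyycyycyyyycyy

This is a Fibonacci-style word recurrence s(k) = s(k−2)·s(k−1): e.g. c·yy = cyy.
The next term joins yycyycyyyycyy and cyyyycyyyycyycyyyycyy.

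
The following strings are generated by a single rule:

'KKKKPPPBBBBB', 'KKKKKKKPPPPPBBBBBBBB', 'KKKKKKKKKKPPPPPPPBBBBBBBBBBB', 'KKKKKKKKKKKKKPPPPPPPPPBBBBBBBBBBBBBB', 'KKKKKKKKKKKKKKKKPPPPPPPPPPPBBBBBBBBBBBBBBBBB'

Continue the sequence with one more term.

Reading off run lengths: K runs 4, 7, 10, 13, 16; P runs 3, 5, 7, 9, 11; B runs 5, 8, 11, 14, 17 — each is linear in n, where the shown terms are n = 2, 3, 4, 5, 6.
Setting n = 7 gives 19, 13, 20 characters in each block.

KKKKKKKKKKKKKKKKKKKPPPPPPPPPPPPPBBBBBBBBBBBBBBBBBBBB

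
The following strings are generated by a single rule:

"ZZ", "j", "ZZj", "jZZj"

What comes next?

This is a Fibonacci-style word recurrence s(k) = s(k−2)·s(k−1): e.g. ZZ·j = ZZj.
So term 5 is ZZj·jZZj.

ZZjjZZj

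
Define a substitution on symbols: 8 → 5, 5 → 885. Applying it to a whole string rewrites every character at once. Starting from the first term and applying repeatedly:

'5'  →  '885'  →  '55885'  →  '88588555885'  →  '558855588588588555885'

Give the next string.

Rewriting the 21 symbols of 558855588588588555885 one by one yields 885 885 5 5 885 885 885 5 5 885 5 5 885 5 5 885 885 885 5 5 885; concatenated:

8858855588588588555885558855588588588555885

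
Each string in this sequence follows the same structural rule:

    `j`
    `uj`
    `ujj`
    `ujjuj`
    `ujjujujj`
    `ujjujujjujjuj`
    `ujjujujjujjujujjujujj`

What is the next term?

ujjujujjujjujujjujujjujjujujjujjuj

Each term (from the third on) is the previous term followed by the one before it: term 3 = uj·j = ujj.
Continuing: ujjujujjujjujujjujujj · ujjujujjujjuj gives term 8.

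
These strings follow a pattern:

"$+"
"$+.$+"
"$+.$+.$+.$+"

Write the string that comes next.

Each string is two copies of the previous one joined by '.'.
So the next term is two copies of $+.$+.$+.$+ with '.' between the halves.

$+.$+.$+.$+.$+.$+.$+.$+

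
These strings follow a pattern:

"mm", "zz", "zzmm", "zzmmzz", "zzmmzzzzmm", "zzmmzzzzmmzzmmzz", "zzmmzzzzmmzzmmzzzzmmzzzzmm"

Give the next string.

Each term (from the third on) is the previous term followed by the one before it: term 3 = zz·mm = zzmm.
Continuing: zzmmzzzzmmzzmmzzzzmmzzzzmm · zzmmzzzzmmzzmmzz gives term 8.

zzmmzzzzmmzzmmzzzzmmzzzzmmzzmmzzzzmmzzmmzz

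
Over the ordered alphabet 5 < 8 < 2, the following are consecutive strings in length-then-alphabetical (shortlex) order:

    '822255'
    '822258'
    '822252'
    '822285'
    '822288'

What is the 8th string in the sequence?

Continuing the enumeration 3 steps past 822288: 822288 → 822282 → 822225 → (answer).

822228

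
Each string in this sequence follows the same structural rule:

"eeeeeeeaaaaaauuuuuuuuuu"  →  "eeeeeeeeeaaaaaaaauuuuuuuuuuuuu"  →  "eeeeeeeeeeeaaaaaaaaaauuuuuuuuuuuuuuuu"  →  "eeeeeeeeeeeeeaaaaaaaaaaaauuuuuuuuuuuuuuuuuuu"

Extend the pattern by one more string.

The n-th term is 2n+1 e's then 2n a's then 3n+1 u's, where the shown terms are n = 3, 4, 5, 6.
At n = 7 the blocks have lengths 15, 14, 22.

eeeeeeeeeeeeeeeaaaaaaaaaaaaaauuuuuuuuuuuuuuuuuuuuuu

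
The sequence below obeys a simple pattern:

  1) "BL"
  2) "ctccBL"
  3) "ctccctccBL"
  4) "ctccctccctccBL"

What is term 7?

ctccctccctccctccctccctccBL

Each term is the previous one with ctcc prepended.
From ctccctccctccBL, 3 further steps: ctccctccctccBL → ctccctccctccctccBL → ctccctccctccctccctccBL → (answer).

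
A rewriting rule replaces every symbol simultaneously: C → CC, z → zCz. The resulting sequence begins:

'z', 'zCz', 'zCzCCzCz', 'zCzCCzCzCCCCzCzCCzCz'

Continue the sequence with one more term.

zCzCCzCzCCCCzCzCCzCzCCCCCCCCzCzCCzCzCCCCzCzCCzCz

φ(zCzCCzCzCCCCzCzCCzCz) expands symbol-by-symbol to zCz CC zCz CC CC zCz CC zCz CC CC CC CC zCz CC zCz CC CC zCz CC zCz; joining the 20 pieces gives the next term.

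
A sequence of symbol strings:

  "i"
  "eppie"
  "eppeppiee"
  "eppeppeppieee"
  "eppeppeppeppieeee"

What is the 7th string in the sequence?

eppeppeppeppeppeppieeeeee

s(k+1) = epp·s(k)·e, so each term gains epp as a prefix and e as a suffix.
From eppeppeppeppieeee, 2 further steps: eppeppeppeppieeee → eppeppeppeppeppieeeee → (answer).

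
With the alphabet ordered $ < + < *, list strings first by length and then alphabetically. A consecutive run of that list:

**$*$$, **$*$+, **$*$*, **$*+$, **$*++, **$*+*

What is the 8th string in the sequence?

Stepping forward 2 times from **$*+*: **$*+* → **$**$, then the target.

**$**+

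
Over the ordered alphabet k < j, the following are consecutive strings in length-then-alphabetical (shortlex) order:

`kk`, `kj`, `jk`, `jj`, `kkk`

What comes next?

The successor of kkk increments the rightmost position that isn't already j and resets every position after it to k.

kkj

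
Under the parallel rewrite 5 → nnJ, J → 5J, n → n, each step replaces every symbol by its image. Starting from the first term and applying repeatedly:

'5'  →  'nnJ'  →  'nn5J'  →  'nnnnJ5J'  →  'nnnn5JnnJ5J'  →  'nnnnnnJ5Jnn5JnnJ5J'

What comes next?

φ(nnnnnnJ5Jnn5JnnJ5J) expands symbol-by-symbol to n n n n n n 5J nnJ 5J n n nnJ 5J n n 5J nnJ 5J; joining the 18 pieces gives the next term.

nnnnnn5JnnJ5JnnnnJ5Jnn5JnnJ5J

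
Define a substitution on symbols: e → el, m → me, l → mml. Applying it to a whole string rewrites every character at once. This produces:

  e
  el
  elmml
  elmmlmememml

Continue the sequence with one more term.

Rewriting each symbol of elmmlmememml: e→el, l→mml, m→me, m→me, l→mml, m→me, e→el, m→me, e→el, m→me, m→me, l→mml, which concatenates to el mml me me mml me el me el me me mml.

elmmlmememmlmeelmeelmememml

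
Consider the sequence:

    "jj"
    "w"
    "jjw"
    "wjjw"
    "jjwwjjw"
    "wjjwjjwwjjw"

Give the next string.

jjwwjjwwjjwjjwwjjw

Each term (from the third on) is the two preceding terms concatenated in order: term 3 = jj·w = jjw.
Continuing: jjwwjjw · wjjwjjwwjjw gives term 7.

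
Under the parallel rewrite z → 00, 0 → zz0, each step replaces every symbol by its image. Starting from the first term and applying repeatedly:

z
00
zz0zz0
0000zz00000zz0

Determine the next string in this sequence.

zz0zz0zz0zz00000zz0zz0zz0zz0zz00000zz0

Replace each of the 14 characters of 0000zz00000zz0 in place — zz0 zz0 zz0 zz0 00 00 zz0 zz0 zz0 zz0 zz0 00 00 zz0 — and concatenate.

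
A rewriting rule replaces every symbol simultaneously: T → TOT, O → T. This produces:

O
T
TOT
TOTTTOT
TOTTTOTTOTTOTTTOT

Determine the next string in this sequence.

TOTTTOTTOTTOTTTOTTOTTTOTTOTTTOTTOTTOTTTOT

Replace each of the 17 characters of TOTTTOTTOTTOTTTOT in place — TOT T TOT TOT TOT T TOT TOT T TOT TOT T TOT TOT TOT T TOT — and concatenate.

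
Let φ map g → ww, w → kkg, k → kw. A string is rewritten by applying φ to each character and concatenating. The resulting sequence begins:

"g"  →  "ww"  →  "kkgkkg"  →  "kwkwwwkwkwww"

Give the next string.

Apply φ to kwkwwwkwkwww symbol by symbol: k→kw, w→kkg, k→kw, w→kkg, w→kkg, w→kkg, k→kw, w→kkg, k→kw, w→kkg, w→kkg, w→kkg; joined: kw kkg kw kkg kkg kkg kw kkg kw kkg kkg kkg.

kwkkgkwkkgkkgkkgkwkkgkwkkgkkgkkg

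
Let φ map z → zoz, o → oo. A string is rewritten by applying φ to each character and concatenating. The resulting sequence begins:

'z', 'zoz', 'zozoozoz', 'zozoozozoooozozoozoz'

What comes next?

zozoozozoooozozoozozoooooooozozoozozoooozozoozoz

φ(zozoozozoooozozoozoz) expands symbol-by-symbol to zoz oo zoz oo oo zoz oo zoz oo oo oo oo zoz oo zoz oo oo zoz oo zoz; joining the 20 pieces gives the next term.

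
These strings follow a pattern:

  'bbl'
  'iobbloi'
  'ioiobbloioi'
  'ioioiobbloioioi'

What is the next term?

ioioioiobbloioioioi

s(k+1) = io·s(k)·oi, so each term gains io as a prefix and oi as a suffix.
One more step from ioioiobbloioioi gives the answer.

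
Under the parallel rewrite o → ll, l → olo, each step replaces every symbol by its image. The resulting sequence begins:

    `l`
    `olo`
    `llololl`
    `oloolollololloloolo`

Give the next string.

llolollllololloloolollololloloolollolollllololl

Applying the rule to each of the 19 symbols of oloolollololloloolo gives the pieces ll olo ll ll olo ll olo olo ll olo ll olo olo ll olo ll ll olo ll, which concatenate to the answer.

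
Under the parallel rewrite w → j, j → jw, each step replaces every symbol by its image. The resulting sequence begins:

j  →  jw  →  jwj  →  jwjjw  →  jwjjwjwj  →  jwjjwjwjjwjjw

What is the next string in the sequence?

Rewriting the 13 symbols of jwjjwjwjjwjjw one by one yields jw j jw jw j jw j jw jw j jw jw j; concatenated:

jwjjwjwjjwjjwjwjjwjwj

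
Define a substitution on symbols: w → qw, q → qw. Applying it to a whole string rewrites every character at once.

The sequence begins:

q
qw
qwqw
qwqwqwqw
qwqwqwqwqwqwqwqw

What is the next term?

Rewriting the 16 symbols of qwqwqwqwqwqwqwqw one by one yields qw qw qw qw qw qw qw qw qw qw qw qw qw qw qw qw; concatenated:

qwqwqwqwqwqwqwqwqwqwqwqwqwqwqwqw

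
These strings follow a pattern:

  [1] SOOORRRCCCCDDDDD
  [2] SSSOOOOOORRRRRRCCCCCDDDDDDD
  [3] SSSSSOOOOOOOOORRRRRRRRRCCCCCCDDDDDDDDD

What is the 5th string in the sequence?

SSSSSSSSSOOOOOOOOOOOOOOORRRRRRRRRRRRRRRCCCCCCCCDDDDDDDDDDDDD

The n-th term is 2n-1 S's then 3n O's then 3n R's then n+3 C's then 2n+3 D's (n = 1, 2, …).
At n = 5 the blocks have lengths 9, 15, 15, 8, 13.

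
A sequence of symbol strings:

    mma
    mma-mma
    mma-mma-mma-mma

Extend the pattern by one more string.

Every step duplicates the string with '-' between the halves.
So the next term is two copies of mma-mma-mma-mma with '-' between the halves.

mma-mma-mma-mma-mma-mma-mma-mma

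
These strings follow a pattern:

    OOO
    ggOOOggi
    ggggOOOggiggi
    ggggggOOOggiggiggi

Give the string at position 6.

s(k+1) = gg·s(k)·ggi, so each term gains gg as a prefix and ggi as a suffix.
From ggggggOOOggiggiggi, 2 further steps: ggggggOOOggiggiggi → ggggggggOOOggiggiggiggi → (answer).

ggggggggggOOOggiggiggiggiggi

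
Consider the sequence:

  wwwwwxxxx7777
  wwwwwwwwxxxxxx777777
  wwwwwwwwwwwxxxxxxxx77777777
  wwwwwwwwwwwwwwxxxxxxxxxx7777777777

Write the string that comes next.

wwwwwwwwwwwwwwwwwxxxxxxxxxxxx777777777777

Reading off run lengths: w runs 5, 8, 11, 14; x runs 4, 6, 8, 10; 7 runs 4, 6, 8, 10 — each is linear in n (n = 1, 2, …).
Setting n = 5 gives 17, 12, 12 characters in each block.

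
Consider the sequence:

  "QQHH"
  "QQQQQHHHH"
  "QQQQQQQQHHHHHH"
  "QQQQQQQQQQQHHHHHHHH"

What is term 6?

QQQQQQQQQQQQQQQQQHHHHHHHHHHHH

The n-th term is 3n-1 Q's then 2n H's (n = 1, 2, …).
Setting n = 6 gives 17, 12 characters in each block.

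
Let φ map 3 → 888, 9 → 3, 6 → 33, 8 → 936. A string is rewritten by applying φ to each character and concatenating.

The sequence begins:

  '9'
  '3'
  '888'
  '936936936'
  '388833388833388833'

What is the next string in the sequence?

Rewriting the 18 symbols of 388833388833388833 one by one yields 888 936 936 936 888 888 888 936 936 936 888 888 888 936 936 936 888 888; concatenated:

888936936936888888888936936936888888888936936936888888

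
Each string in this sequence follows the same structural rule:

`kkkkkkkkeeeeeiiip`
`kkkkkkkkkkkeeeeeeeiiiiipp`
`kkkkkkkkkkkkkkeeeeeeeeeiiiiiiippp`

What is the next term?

Each string has the form k^{3n+2} e^{2n+1} i^{2n-1} p^{n-1}, where the shown terms are n = 2, 3, 4.
Setting n = 5 gives 17, 11, 9, 4 characters in each block.

kkkkkkkkkkkkkkkkkeeeeeeeeeeeiiiiiiiiipppp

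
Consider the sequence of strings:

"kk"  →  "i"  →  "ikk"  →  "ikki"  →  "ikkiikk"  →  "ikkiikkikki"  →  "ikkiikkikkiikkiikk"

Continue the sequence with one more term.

Each term (from the third on) is the previous term followed by the one before it: term 3 = i·kk = ikk.
Continuing: ikkiikkikkiikkiikk · ikkiikkikki gives term 8.

ikkiikkikkiikkiikkikkiikkikki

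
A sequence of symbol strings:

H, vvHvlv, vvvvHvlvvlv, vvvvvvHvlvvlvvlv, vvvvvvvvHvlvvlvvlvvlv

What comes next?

vvvvvvvvvvHvlvvlvvlvvlvvlv

Every step adds vv to the front and vlv to the end of the previous string.
One more step from vvvvvvvvHvlvvlvvlvvlv gives the answer.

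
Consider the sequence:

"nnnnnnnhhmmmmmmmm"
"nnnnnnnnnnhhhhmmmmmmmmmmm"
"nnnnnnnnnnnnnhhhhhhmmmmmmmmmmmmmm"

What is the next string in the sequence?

Each string has the form n^{3n+1} h^{2n-2} m^{3n+2}, where the shown terms are n = 2, 3, 4.
Setting n = 5 gives 16, 8, 17 characters in each block.

nnnnnnnnnnnnnnnnhhhhhhhhmmmmmmmmmmmmmmmmm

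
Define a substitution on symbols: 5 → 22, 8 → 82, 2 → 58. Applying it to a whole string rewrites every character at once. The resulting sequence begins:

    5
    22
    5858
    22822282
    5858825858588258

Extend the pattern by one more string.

φ(5858825858588258) expands symbol-by-symbol to 22 82 22 82 82 58 22 82 22 82 22 82 82 58 22 82; joining the 16 pieces gives the next term.

22822282825822822282228282582282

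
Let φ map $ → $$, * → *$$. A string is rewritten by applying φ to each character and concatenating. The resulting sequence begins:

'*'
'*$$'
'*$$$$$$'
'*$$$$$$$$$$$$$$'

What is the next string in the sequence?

*$$$$$$$$$$$$$$$$$$$$$$$$$$$$$$

φ(*$$$$$$$$$$$$$$) expands symbol-by-symbol to *$$ $$ $$ $$ $$ $$ $$ $$ $$ $$ $$ $$ $$ $$ $$; joining the 15 pieces gives the next term.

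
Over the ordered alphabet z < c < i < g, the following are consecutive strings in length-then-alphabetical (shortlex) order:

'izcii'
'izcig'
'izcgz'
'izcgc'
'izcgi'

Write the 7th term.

Advancing 2 positions from izcgi through izcgi → izcgg reaches term 7.

izizz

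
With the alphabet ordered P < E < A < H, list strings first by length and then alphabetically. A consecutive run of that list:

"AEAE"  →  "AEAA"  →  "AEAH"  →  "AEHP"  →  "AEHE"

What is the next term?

Find the rightmost character of AEHE below H, bump it to the next letter, and reset everything to its right to P.

AEHA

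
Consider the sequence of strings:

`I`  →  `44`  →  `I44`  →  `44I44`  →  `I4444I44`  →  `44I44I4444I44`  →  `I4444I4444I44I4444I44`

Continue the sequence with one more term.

44I44I4444I44I4444I4444I44I4444I44

Each term (from the third on) is the two preceding terms concatenated in order: term 3 = I·44 = I44.
So term 8 is 44I44I4444I44·I4444I4444I44I4444I44.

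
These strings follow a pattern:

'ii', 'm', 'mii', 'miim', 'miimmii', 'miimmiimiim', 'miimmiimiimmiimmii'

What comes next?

miimmiimiimmiimmiimiimmiimiim

Each term (from the third on) is the previous term followed by the one before it: term 3 = m·ii = mii.
Continuing: miimmiimiimmiimmii · miimmiimiim gives term 8.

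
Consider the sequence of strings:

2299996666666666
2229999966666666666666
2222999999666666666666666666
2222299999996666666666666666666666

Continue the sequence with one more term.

Reading off run lengths: 2 runs 2, 3, 4, 5; 9 runs 4, 5, 6, 7; 6 runs 10, 14, 18, 22 — each is linear in n, where the shown terms are n = 2, 3, 4, 5.
At n = 6 the blocks have lengths 6, 8, 26.

2222229999999966666666666666666666666666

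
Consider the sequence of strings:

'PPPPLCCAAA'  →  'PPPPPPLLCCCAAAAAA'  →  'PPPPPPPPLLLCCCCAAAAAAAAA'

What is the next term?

Each string has the form P^{2n+2} L^{n} C^{n+1} A^{3n} (n = 1, 2, …).
Setting n = 4 gives 10, 4, 5, 12 characters in each block.

PPPPPPPPPPLLLLCCCCCAAAAAAAAAAAA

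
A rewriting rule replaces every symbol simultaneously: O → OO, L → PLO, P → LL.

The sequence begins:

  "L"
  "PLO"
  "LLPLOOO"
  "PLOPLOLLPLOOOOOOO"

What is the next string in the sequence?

LLPLOOOLLPLOOOPLOPLOLLPLOOOOOOOOOOOOOOO

φ(PLOPLOLLPLOOOOOOO) expands symbol-by-symbol to LL PLO OO LL PLO OO PLO PLO LL PLO OO OO OO OO OO OO OO; joining the 17 pieces gives the next term.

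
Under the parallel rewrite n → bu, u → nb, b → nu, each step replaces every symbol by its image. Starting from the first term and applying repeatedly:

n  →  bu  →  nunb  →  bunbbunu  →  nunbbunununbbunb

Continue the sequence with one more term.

bunbbunununbbunbbunbbunununbbunu

φ(nunbbunununbbunb) expands symbol-by-symbol to bu nb bu nu nu nb bu nb bu nb bu nu nu nb bu nu; joining the 16 pieces gives the next term.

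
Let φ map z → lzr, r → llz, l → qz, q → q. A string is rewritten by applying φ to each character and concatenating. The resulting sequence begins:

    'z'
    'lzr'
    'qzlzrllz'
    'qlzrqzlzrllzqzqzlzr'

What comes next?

Replace each of the 19 characters of qlzrqzlzrllzqzqzlzr in place — q qz lzr llz q lzr qz lzr llz qz qz lzr q lzr q lzr qz lzr llz — and concatenate.

qqzlzrllzqlzrqzlzrllzqzqzlzrqlzrqlzrqzlzrllz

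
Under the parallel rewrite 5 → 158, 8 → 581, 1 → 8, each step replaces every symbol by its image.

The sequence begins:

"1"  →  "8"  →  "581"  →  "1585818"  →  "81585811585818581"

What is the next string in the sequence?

φ(81585811585818581) expands symbol-by-symbol to 581 8 158 581 158 581 8 8 158 581 158 581 8 581 158 581 8; joining the 17 pieces gives the next term.

58181585811585818815858115858185811585818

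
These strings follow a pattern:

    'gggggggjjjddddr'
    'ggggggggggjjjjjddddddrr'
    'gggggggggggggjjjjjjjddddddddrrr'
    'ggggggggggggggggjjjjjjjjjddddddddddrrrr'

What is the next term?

gggggggggggggggggggjjjjjjjjjjjddddddddddddrrrrr

Term n consists of 3n+1 g's, followed by 2n-1 j's, followed by 2n d's, followed by n-1 r's, where the shown terms are n = 2, 3, 4, 5.
At n = 6 the blocks have lengths 19, 11, 12, 5.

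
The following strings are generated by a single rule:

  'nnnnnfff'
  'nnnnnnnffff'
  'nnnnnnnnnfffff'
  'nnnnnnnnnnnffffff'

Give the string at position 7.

nnnnnnnnnnnnnnnnnfffffffff

Each string has the form n^{2n-1} f^{n}, where the shown terms are n = 3, 4, 5, 6.
At n = 9 the blocks have lengths 17, 9.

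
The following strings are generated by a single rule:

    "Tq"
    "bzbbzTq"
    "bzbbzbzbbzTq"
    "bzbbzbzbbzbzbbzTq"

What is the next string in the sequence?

The strings grow by a fixed prefix bzbbz each time.
Applying this once more to bzbbzbzbbzbzbbzTq:

bzbbzbzbbzbzbbzbzbbzTq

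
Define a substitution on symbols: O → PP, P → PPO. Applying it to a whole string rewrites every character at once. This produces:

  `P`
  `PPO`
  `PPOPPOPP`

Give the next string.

PPOPPOPPPPOPPOPPPPOPPO

Rewriting each symbol of PPOPPOPP: P→PPO, P→PPO, O→PP, P→PPO, P→PPO, O→PP, P→PPO, P→PPO, which concatenates to PPO PPO PP PPO PPO PP PPO PPO.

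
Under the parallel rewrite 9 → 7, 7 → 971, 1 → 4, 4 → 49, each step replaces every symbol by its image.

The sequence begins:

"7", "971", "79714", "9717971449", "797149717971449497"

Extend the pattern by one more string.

φ(797149717971449497) expands symbol-by-symbol to 971 7 971 4 49 7 971 4 971 7 971 4 49 49 7 49 7 971; joining the 18 pieces gives the next term.

9717971449797149717971449497497971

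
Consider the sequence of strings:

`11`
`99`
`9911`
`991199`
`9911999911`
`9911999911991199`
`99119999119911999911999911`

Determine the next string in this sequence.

From term 3 onward, concatenate the last term with the second-to-last: 99·11 = 9911, 9911·99 = 991199, …
Continuing: 99119999119911999911999911 · 9911999911991199 gives term 8.

991199991199119999119999119911999911991199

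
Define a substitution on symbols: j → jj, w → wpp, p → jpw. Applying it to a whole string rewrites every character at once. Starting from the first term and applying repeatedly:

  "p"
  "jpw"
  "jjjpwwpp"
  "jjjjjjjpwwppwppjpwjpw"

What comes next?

Rewriting the 21 symbols of jjjjjjjpwwppwppjpwjpw one by one yields jj jj jj jj jj jj jj jpw wpp wpp jpw jpw wpp jpw jpw jj jpw wpp jj jpw wpp; concatenated:

jjjjjjjjjjjjjjjpwwppwppjpwjpwwppjpwjpwjjjpwwppjjjpwwpp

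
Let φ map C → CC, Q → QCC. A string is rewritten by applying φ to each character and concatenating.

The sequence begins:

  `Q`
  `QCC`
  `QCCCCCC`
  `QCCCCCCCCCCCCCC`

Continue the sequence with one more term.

Applying the rule to each of the 15 symbols of QCCCCCCCCCCCCCC gives the pieces QCC CC CC CC CC CC CC CC CC CC CC CC CC CC CC, which concatenate to the answer.

QCCCCCCCCCCCCCCCCCCCCCCCCCCCCCC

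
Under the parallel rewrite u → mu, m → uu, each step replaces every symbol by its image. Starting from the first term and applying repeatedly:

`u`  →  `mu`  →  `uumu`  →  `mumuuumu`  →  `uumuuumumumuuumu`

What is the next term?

Replace each of the 16 characters of uumuuumumumuuumu in place — mu mu uu mu mu mu uu mu uu mu uu mu mu mu uu mu — and concatenate.

mumuuumumumuuumuuumuuumumumuuumu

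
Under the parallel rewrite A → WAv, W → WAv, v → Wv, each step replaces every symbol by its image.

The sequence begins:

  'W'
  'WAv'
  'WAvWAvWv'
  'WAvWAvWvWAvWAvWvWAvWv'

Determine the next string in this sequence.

Rewriting the 21 symbols of WAvWAvWvWAvWAvWvWAvWv one by one yields WAv WAv Wv WAv WAv Wv WAv Wv WAv WAv Wv WAv WAv Wv WAv Wv WAv WAv Wv WAv Wv; concatenated:

WAvWAvWvWAvWAvWvWAvWvWAvWAvWvWAvWAvWvWAvWvWAvWAvWvWAvWv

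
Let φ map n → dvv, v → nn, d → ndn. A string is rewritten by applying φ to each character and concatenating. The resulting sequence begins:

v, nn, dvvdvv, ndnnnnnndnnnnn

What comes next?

dvvndndvvdvvdvvdvvdvvdvvndndvvdvvdvvdvvdvv

φ(ndnnnnnndnnnnn) expands symbol-by-symbol to dvv ndn dvv dvv dvv dvv dvv dvv ndn dvv dvv dvv dvv dvv; joining the 14 pieces gives the next term.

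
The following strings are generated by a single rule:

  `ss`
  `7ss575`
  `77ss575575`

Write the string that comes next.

s(k+1) = 7·s(k)·575, so each term gains 7 as a prefix and 575 as a suffix.
Applying this once more to 77ss575575:

777ss575575575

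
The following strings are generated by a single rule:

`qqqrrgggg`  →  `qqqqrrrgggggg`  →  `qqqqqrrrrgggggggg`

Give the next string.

qqqqqqrrrrrgggggggggg

Reading off run lengths: q runs 3, 4, 5; r runs 2, 3, 4; g runs 4, 6, 8 — each is linear in n, where the shown terms are n = 2, 3, 4.
At n = 5 the blocks have lengths 6, 5, 10.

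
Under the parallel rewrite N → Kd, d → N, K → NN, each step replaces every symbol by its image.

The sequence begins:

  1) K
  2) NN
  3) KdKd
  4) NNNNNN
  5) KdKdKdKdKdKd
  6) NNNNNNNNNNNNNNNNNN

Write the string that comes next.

Applying the rule to each of the 18 symbols of NNNNNNNNNNNNNNNNNN gives the pieces Kd Kd Kd Kd Kd Kd Kd Kd Kd Kd Kd Kd Kd Kd Kd Kd Kd Kd, which concatenate to the answer.

KdKdKdKdKdKdKdKdKdKdKdKdKdKdKdKdKdKd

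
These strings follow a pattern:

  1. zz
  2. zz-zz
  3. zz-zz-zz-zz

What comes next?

zz-zz-zz-zz-zz-zz-zz-zz

s(k+1) = s(k)·-·s(k) — each term doubles the last with '-' between the halves.
So the next term is two copies of zz-zz-zz-zz with '-' between the halves.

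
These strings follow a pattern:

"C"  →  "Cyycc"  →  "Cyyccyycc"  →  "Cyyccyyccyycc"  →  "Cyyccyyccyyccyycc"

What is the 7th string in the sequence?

Every step adds yycc to the end: s(k+1) = s(k)·yycc.
From Cyyccyyccyyccyycc, 2 further steps: Cyyccyyccyyccyycc → Cyyccyyccyyccyyccyycc → (answer).

Cyyccyyccyyccyyccyyccyycc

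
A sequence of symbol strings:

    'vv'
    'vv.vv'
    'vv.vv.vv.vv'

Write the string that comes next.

Every step duplicates the string with '.' between the halves.
Doubling vv.vv.vv.vv with '.' between the halves:

vv.vv.vv.vv.vv.vv.vv.vv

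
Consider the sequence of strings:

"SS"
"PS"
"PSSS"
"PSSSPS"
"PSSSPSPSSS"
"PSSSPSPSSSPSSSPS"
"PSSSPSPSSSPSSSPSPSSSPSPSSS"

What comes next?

From term 3 onward, concatenate the last term with the second-to-last: PS·SS = PSSS, PSSS·PS = PSSSPS, …
So term 8 is PSSSPSPSSSPSSSPSPSSSPSPSSS·PSSSPSPSSSPSSSPS.

PSSSPSPSSSPSSSPSPSSSPSPSSSPSSSPSPSSSPSSSPS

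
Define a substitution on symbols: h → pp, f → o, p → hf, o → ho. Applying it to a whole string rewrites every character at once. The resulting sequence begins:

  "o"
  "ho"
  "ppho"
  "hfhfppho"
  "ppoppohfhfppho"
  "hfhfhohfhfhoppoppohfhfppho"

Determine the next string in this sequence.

ppoppopphoppoppopphohfhfhohfhfhoppoppohfhfppho

Replace each of the 26 characters of hfhfhohfhfhoppoppohfhfppho in place — pp o pp o pp ho pp o pp o pp ho hf hf ho hf hf ho pp o pp o hf hf pp ho — and concatenate.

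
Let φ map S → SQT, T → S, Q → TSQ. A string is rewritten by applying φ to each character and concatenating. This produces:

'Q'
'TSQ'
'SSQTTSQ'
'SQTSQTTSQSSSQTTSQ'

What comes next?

φ(SQTSQTTSQSSSQTTSQ) expands symbol-by-symbol to SQT TSQ S SQT TSQ S S SQT TSQ SQT SQT SQT TSQ S S SQT TSQ; joining the 17 pieces gives the next term.

SQTTSQSSQTTSQSSSQTTSQSQTSQTSQTTSQSSSQTTSQ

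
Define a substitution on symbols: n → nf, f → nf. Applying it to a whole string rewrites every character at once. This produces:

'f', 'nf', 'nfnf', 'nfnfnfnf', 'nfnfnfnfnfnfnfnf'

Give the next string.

Rewriting the 16 symbols of nfnfnfnfnfnfnfnf one by one yields nf nf nf nf nf nf nf nf nf nf nf nf nf nf nf nf; concatenated:

nfnfnfnfnfnfnfnfnfnfnfnfnfnfnfnf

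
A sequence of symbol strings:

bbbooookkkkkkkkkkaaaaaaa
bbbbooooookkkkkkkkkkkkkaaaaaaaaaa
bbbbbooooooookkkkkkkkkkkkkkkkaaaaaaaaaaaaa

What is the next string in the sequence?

bbbbbbooooooooookkkkkkkkkkkkkkkkkkkaaaaaaaaaaaaaaaa

Each string has the form b^{n} o^{2n-2} k^{3n+1} a^{3n-2}, where the shown terms are n = 3, 4, 5.
At n = 6 the blocks have lengths 6, 10, 19, 16.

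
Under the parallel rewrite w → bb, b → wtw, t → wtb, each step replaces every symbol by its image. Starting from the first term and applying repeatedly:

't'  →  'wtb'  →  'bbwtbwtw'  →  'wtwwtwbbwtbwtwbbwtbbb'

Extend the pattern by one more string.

Rewriting the 21 symbols of wtwwtwbbwtbwtwbbwtbbb one by one yields bb wtb bb bb wtb bb wtw wtw bb wtb wtw bb wtb bb wtw wtw bb wtb wtw wtw wtw; concatenated:

bbwtbbbbbwtbbbwtwwtwbbwtbwtwbbwtbbbwtwwtwbbwtbwtwwtwwtw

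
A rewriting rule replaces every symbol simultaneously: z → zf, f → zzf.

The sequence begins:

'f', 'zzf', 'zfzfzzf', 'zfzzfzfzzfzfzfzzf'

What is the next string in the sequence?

Replace each of the 17 characters of zfzzfzfzzfzfzfzzf in place — zf zzf zf zf zzf zf zzf zf zf zzf zf zzf zf zzf zf zf zzf — and concatenate.

zfzzfzfzfzzfzfzzfzfzfzzfzfzzfzfzzfzfzfzzf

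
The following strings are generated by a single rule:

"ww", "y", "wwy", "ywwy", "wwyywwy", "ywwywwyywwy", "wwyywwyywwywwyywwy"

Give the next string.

ywwywwyywwywwyywwyywwywwyywwy

This is a Fibonacci-style word recurrence s(k) = s(k−2)·s(k−1): e.g. ww·y = wwy.
Continuing: ywwywwyywwy · wwyywwyywwywwyywwy gives term 8.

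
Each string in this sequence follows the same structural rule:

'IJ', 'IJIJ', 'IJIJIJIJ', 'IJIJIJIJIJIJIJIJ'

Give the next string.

s(k+1) = s(k)·s(k) — each term doubles the last.
So the next term is two copies of IJIJIJIJIJIJIJIJ.

IJIJIJIJIJIJIJIJIJIJIJIJIJIJIJIJ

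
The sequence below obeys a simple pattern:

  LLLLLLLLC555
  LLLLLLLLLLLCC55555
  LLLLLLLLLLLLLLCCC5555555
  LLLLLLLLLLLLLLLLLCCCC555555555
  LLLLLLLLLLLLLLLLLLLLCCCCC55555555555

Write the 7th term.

LLLLLLLLLLLLLLLLLLLLLLLLLLCCCCCCC555555555555555

Each string has the form L^{3n+2} C^{n-1} 5^{2n-1}, where the shown terms are n = 2, 3, 4, 5, 6.
Setting n = 8 gives 26, 7, 15 characters in each block.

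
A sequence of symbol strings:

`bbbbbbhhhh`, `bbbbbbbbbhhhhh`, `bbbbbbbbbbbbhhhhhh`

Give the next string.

bbbbbbbbbbbbbbbhhhhhhh

Each string has the form b^{3n} h^{n+2}, where the shown terms are n = 2, 3, 4.
At n = 5 the blocks have lengths 15, 7.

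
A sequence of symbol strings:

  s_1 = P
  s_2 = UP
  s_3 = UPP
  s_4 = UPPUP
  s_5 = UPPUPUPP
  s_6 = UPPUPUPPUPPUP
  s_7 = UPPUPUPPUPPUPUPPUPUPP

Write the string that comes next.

UPPUPUPPUPPUPUPPUPUPPUPPUPUPPUPPUP

Each term (from the third on) is the previous term followed by the one before it: term 3 = UP·P = UPP.
So term 8 is UPPUPUPPUPPUPUPPUPUPP·UPPUPUPPUPPUP.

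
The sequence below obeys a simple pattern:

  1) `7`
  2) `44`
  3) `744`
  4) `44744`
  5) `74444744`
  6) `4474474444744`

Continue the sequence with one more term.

744447444474474444744

From term 3 onward, concatenate the second-to-last term with the last: 7·44 = 744, 44·744 = 44744, …
The next term joins 74444744 and 4474474444744.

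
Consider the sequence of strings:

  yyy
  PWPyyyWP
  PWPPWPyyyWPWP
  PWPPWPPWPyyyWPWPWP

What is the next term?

s(k+1) = PWP·s(k)·WP, so each term gains PWP as a prefix and WP as a suffix.
So the next term is PWP·PWPPWPPWPyyyWPWPWP·WP.

PWPPWPPWPPWPyyyWPWPWPWP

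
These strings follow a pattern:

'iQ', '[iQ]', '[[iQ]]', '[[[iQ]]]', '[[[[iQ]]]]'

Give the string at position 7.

Every step adds [ to the front and ] to the end of the previous string.
From [[[[iQ]]]], 2 further steps: [[[[iQ]]]] → [[[[[iQ]]]]] → (answer).

[[[[[[iQ]]]]]]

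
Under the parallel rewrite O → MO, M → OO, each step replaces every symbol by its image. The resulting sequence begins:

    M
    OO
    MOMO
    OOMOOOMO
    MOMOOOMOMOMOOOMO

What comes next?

Replace each of the 16 characters of MOMOOOMOMOMOOOMO in place — OO MO OO MO MO MO OO MO OO MO OO MO MO MO OO MO — and concatenate.

OOMOOOMOMOMOOOMOOOMOOOMOMOMOOOMO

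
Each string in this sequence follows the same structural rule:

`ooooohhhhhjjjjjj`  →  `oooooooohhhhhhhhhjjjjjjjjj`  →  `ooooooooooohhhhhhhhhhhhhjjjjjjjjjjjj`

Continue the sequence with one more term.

Term n consists of 3n+2 o's, followed by 4n+1 h's, followed by 3n+3 j's (n = 1, 2, …).
At n = 4 the blocks have lengths 14, 17, 15.

oooooooooooooohhhhhhhhhhhhhhhhhjjjjjjjjjjjjjjj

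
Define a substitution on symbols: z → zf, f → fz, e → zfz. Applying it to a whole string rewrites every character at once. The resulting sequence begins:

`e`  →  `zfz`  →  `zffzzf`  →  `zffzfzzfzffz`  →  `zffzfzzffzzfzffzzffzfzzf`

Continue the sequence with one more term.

zffzfzzffzzfzffzfzzfzffzzffzfzzfzffzfzzffzzfzffz

φ(zffzfzzffzzfzffzzffzfzzf) expands symbol-by-symbol to zf fz fz zf fz zf zf fz fz zf zf fz zf fz fz zf zf fz fz zf fz zf zf fz; joining the 24 pieces gives the next term.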